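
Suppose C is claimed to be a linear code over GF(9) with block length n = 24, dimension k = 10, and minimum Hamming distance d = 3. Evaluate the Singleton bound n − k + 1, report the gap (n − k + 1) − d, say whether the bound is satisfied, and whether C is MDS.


Singleton RHS = n − k + 1 = 15, slack = 12, bound satisfied, not MDS.

Singleton bound: d ≤ n − k + 1.
Here n = 24, k = 10, so n − k + 1 = 15.
Given d = 3, check d ≤ 15: YES.
Slack = (n − k + 1) − d = 12.
The code is NOT MDS (slack = 12 > 0).
Description: the claimed parameters are [24, 10, 3]_9; such a code would be non-MDS.


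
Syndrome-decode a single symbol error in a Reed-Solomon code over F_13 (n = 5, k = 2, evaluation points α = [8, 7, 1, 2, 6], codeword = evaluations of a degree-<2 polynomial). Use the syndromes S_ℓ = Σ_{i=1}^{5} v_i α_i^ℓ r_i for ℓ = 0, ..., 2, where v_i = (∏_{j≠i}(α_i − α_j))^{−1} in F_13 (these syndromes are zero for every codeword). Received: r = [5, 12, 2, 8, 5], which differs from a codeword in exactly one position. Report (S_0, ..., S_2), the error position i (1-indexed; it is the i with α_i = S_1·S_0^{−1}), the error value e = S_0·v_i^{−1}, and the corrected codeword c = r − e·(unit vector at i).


S = (12, 7, 3), error at position 5, error magnitude e = 12, c = [5, 12, 2, 8, 6].

Step 1: column multipliers v_i = (∏_{j≠i}(α_i − α_j))^{−1} mod 13.
  i = 1 (α = 8): (8−7)(8−1)(8−2)(8−6) = 1·7·6·2 = 84 ≡ 6, so v_1 = 6^{−1} = 11 (mod 13).
  i = 2 (α = 7): (7−8)(7−1)(7−2)(7−6) = (−1)·6·5·1 = −30 ≡ 9, so v_2 = 9^{−1} = 3 (mod 13).
  i = 3 (α = 1): (1−8)(1−7)(1−2)(1−6) = (−7)·(−6)·(−1)·(−5) = 210 ≡ 2, so v_3 = 2^{−1} = 7 (mod 13).
  i = 4 (α = 2): (2−8)(2−7)(2−1)(2−6) = (−6)·(−5)·1·(−4) = −120 ≡ 10, so v_4 = 10^{−1} = 4 (mod 13).
  i = 5 (α = 6): (6−8)(6−7)(6−1)(6−2) = (−2)·(−1)·5·4 = 40 ≡ 1, so v_5 = 1^{−1} = 1 (mod 13).
  v = [11, 3, 7, 4, 1].
Step 2: syndromes of r = [5, 12, 2, 8, 5] (all sums mod 13).
  S_0 = Σ v_i r_i = 11·5 + 3·12 + 7·2 + 4·8 + 1·5 = 142 ≡ 12.
  S_1 = Σ v_i α_i r_i = 11·8·5 + 3·7·12 + 7·1·2 + 4·2·8 + 1·6·5 = 800 ≡ 7.
  α_i^2 mod 13 = [12, 10, 1, 4, 10].
  S_2 = Σ v_i α_i^2 r_i = 11·12·5 + 3·10·12 + 7·1·2 + 4·4·8 + 1·10·5 = 1212 ≡ 3.
  S = (12, 7, 3) ≠ 0, so r is not a codeword (an error is present).
Step 3: locate the error. For a single error e at position i, S_ℓ = v_i·e·α_i^ℓ, so α_err = S_1/S_0.
  S_0^{−1} = 12^{−1} = 12 (mod 13), so α_err = 7·12 = 84 ≡ 6 = α_5. Error position i = 5.
  Consistency check: S_2/S_1 = 3·2 = 6 ≡ 6 = α_err ✓ (single-error assumption holds).
Step 4: error magnitude e = S_0/v_5 = S_0·∏_{j≠5}(α_5 − α_j) = 12·1 = 12 ≡ 12 (mod 13).
Step 5: correct position 5: c_5 = r_5 − e = 5 − 12 ≡ 6 (mod 13). Hence c = [5, 12, 2, 8, 6].
  Check: interpolating c through the α_i gives m(x) = 9 + 6·x (degree < 2) with m(α_i) = c_i for every i, so c is indeed a codeword.


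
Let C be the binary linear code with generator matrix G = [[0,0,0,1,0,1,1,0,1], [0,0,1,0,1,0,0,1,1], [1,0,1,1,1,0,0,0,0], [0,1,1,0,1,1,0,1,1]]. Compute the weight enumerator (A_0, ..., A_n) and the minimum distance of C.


Weight distribution: A_0 = 1, A_2 = 1, A_4 = 7, A_6 = 7. Minimum distance d = 2.

Enumerate all 2^4 = 16 messages m ∈ F_2^4.
For each, compute codeword c = mG in F_2^9, then tally its weight.
  m = 0000 → c = 000000000, weight = 0.
  m = 1000 → c = 000101101, weight = 4.
  m = 0100 → c = 001010011, weight = 4.
  m = 1100 → c = 001111110, weight = 6.
  m = 0010 → c = 101110000, weight = 4.
  m = 1010 → c = 101011101, weight = 6.
  m = 0110 → c = 100100011, weight = 4.
  m = 1110 → c = 100001110, weight = 4.
  m = 0001 → c = 011011011, weight = 6.
  m = 1001 → c = 011110110, weight = 6.
  m = 0101 → c = 010001000, weight = 2.
  m = 1101 → c = 010100101, weight = 4.
  m = 0011 → c = 110101011, weight = 6.
  m = 1011 → c = 110000110, weight = 4.
  m = 0111 → c = 111111000, weight = 6.
  m = 1111 → c = 111010101, weight = 6.
Tally weights:
  weight 0: 1 codewords.
  weight 2: 1 codewords.
  weight 4: 7 codewords.
  weight 6: 7 codewords.
Minimum distance d = smallest w > 0 with A_w > 0 = 2.
Sanity: Σ A_w = 16 = 2^4 = 16 ✓.


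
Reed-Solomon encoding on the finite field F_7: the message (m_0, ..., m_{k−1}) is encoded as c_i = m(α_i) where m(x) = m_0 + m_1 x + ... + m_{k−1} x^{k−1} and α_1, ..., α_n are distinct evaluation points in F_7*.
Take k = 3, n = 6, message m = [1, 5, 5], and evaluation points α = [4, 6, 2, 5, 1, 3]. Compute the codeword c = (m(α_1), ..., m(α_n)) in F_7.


c = [3, 1, 3, 4, 4, 5]

Message polynomial: m(x) = 1 + 5·x + 5·x^2 (mod 7).
For each evaluation point α_i, compute m(α_i) mod 7:
  α_1 = 4: Horner steps 5 → 4 → 3, so m(4) = 3.
  α_2 = 6: Horner steps 5 → 0 → 1, so m(6) = 1.
  α_3 = 2: Horner steps 5 → 1 → 3, so m(2) = 3.
  α_4 = 5: Horner steps 5 → 2 → 4, so m(5) = 4.
  α_5 = 1: Horner steps 5 → 3 → 4, so m(1) = 4.
  α_6 = 3: Horner steps 5 → 6 → 5, so m(3) = 5.
Codeword c = [3, 1, 3, 4, 4, 5] ∈ F_7^6.


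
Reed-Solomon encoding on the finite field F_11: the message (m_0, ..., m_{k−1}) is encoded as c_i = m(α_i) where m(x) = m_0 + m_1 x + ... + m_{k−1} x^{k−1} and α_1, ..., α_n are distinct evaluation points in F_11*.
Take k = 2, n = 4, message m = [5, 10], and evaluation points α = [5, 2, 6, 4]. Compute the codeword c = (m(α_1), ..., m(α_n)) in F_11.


c = [0, 3, 10, 1]

Message polynomial: m(x) = 5 + 10·x (mod 11).
For each evaluation point α_i, compute m(α_i) mod 11:
  α_1 = 5: Horner steps 10 → 0, so m(5) = 0.
  α_2 = 2: Horner steps 10 → 3, so m(2) = 3.
  α_3 = 6: Horner steps 10 → 10, so m(6) = 10.
  α_4 = 4: Horner steps 10 → 1, so m(4) = 1.
Codeword c = [0, 3, 10, 1] ∈ F_11^4.


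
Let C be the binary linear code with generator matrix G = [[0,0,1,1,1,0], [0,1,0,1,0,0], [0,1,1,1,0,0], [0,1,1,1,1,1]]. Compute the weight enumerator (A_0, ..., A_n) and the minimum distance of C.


Weight distribution: A_0 = 1, A_1 = 1, A_2 = 6, A_3 = 6, A_4 = 1, A_5 = 1. Minimum distance d = 1.

Enumerate all 2^4 = 16 messages m ∈ F_2^4.
For each, compute codeword c = mG in F_2^6, then tally its weight.
  m = 0000 → c = 000000, weight = 0.
  m = 1000 → c = 001110, weight = 3.
  m = 0100 → c = 010100, weight = 2.
  m = 1100 → c = 011010, weight = 3.
  m = 0010 → c = 011100, weight = 3.
  m = 1010 → c = 010010, weight = 2.
  m = 0110 → c = 001000, weight = 1.
  m = 1110 → c = 000110, weight = 2.
  m = 0001 → c = 011111, weight = 5.
  m = 1001 → c = 010001, weight = 2.
  m = 0101 → c = 001011, weight = 3.
  m = 1101 → c = 000101, weight = 2.
  m = 0011 → c = 000011, weight = 2.
  m = 1011 → c = 001101, weight = 3.
  m = 0111 → c = 010111, weight = 4.
  m = 1111 → c = 011001, weight = 3.
Tally weights:
  weight 0: 1 codewords.
  weight 1: 1 codewords.
  weight 2: 6 codewords.
  weight 3: 6 codewords.
  weight 4: 1 codewords.
  weight 5: 1 codewords.
Minimum distance d = smallest w > 0 with A_w > 0 = 1.
Sanity: Σ A_w = 16 = 2^4 = 16 ✓.


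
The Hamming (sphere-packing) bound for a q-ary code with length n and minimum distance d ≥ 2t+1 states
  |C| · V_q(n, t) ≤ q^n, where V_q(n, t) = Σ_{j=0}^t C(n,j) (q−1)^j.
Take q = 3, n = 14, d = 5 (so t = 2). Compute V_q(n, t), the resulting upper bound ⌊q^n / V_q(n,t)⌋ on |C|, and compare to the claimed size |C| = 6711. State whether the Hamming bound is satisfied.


V_q(n, t) = 393, q^n = 4782969, Hamming bound = 12170, |C| = 6711 ≤ bound (satisfied).

Step 1: Compute V_q(n, t) = Σ_{j=0}^2 C(n, j) (q−1)^j.
  j = 0: C(14,0)·(2)^0 = 1·1 = 1.
  j = 1: C(14,1)·(2)^1 = 14·2 = 28.
  j = 2: C(14,2)·(2)^2 = 91·4 = 364.
  V_q(n, t) = 1 + 28 + 364 = 393.
Step 2: q^n = 3^14 = 4782969.
Step 3: Hamming bound ⌊q^n / V_q(n,t)⌋ = ⌊4782969/393⌋ = 12170.
Step 4: Compare |C| = 6711 to 12170: satisfied.
The claimed |C| lies below the Hamming bound.


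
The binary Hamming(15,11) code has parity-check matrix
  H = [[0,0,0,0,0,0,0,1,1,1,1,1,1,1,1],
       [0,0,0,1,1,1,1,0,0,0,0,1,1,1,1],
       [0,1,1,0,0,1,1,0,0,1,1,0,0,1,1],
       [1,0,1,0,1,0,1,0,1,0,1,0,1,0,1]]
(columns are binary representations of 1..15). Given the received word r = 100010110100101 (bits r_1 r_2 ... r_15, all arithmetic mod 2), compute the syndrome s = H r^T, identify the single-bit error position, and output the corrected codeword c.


s = (0, 0, 1, 1)^T, error position = 3, corrected codeword c = 101010110100101

Compute s = H r^T mod 2 one row at a time:
  s_1 = 1 + 0 + 1 + 0 + 0 + 1 + 0 + 1 = 4 ≡ 0 (mod 2).
  s_2 = 0 + 1 + 0 + 1 + 0 + 1 + 0 + 1 = 4 ≡ 0 (mod 2).
  s_3 = 0 + 0 + 0 + 1 + 1 + 0 + 0 + 1 = 3 ≡ 1 (mod 2).
  s_4 = 1 + 0 + 1 + 1 + 0 + 0 + 1 + 1 = 5 ≡ 1 (mod 2).
s = (0, 0, 1, 1)^T — this equals column 3 of H (binary 0011), so error is at position 3.
Correct: flip bit 3 of r = 100010110100101 to get c = 101010110100101.


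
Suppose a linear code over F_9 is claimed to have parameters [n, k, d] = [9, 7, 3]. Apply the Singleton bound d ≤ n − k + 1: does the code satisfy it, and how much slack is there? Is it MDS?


Singleton RHS = n − k + 1 = 3, slack = 0, bound satisfied, MDS.

Singleton bound: d ≤ n − k + 1.
Here n = 9, k = 7, so n − k + 1 = 3.
Given d = 3, check d ≤ 3: YES.
Slack = (n − k + 1) − d = 0.
The code is MDS (slack = 0).
Description: the claimed parameters are [9, 7, 3]_9; such a code would be MDS (meets Singleton bound).


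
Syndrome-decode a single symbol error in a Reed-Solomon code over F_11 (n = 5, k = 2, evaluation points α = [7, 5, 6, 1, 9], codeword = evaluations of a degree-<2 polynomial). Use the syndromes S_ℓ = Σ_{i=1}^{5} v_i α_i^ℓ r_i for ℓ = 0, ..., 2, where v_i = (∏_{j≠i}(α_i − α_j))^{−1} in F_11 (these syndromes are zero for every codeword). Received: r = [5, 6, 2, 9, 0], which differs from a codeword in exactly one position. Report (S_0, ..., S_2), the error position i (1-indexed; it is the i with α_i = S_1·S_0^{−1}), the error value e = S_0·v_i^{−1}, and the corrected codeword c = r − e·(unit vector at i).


S = (7, 2, 10), error at position 2, error magnitude e = 7, c = [5, 10, 2, 9, 0].

Step 1: column multipliers v_i = (∏_{j≠i}(α_i − α_j))^{−1} mod 11.
  i = 1 (α = 7): (7−5)(7−6)(7−1)(7−9) = 2·1·6·(−2) = −24 ≡ 9, so v_1 = 9^{−1} = 5 (mod 11).
  i = 2 (α = 5): (5−7)(5−6)(5−1)(5−9) = (−2)·(−1)·4·(−4) = −32 ≡ 1, so v_2 = 1^{−1} = 1 (mod 11).
  i = 3 (α = 6): (6−7)(6−5)(6−1)(6−9) = (−1)·1·5·(−3) = 15 ≡ 4, so v_3 = 4^{−1} = 3 (mod 11).
  i = 4 (α = 1): (1−7)(1−5)(1−6)(1−9) = (−6)·(−4)·(−5)·(−8) = 960 ≡ 3, so v_4 = 3^{−1} = 4 (mod 11).
  i = 5 (α = 9): (9−7)(9−5)(9−6)(9−1) = 2·4·3·8 = 192 ≡ 5, so v_5 = 5^{−1} = 9 (mod 11).
  v = [5, 1, 3, 4, 9].
Step 2: syndromes of r = [5, 6, 2, 9, 0] (all sums mod 11).
  S_0 = Σ v_i r_i = 5·5 + 1·6 + 3·2 + 4·9 + 9·0 = 73 ≡ 7.
  S_1 = Σ v_i α_i r_i = 5·7·5 + 1·5·6 + 3·6·2 + 4·1·9 + 9·9·0 = 277 ≡ 2.
  α_i^2 mod 11 = [5, 3, 3, 1, 4].
  S_2 = Σ v_i α_i^2 r_i = 5·5·5 + 1·3·6 + 3·3·2 + 4·1·9 + 9·4·0 = 197 ≡ 10.
  S = (7, 2, 10) ≠ 0, so r is not a codeword (an error is present).
Step 3: locate the error. For a single error e at position i, S_ℓ = v_i·e·α_i^ℓ, so α_err = S_1/S_0.
  S_0^{−1} = 7^{−1} = 8 (mod 11), so α_err = 2·8 = 16 ≡ 5 = α_2. Error position i = 2.
  Consistency check: S_2/S_1 = 10·6 = 60 ≡ 5 = α_err ✓ (single-error assumption holds).
Step 4: error magnitude e = S_0/v_2 = S_0·∏_{j≠2}(α_2 − α_j) = 7·1 = 7 ≡ 7 (mod 11).
Step 5: correct position 2: c_2 = r_2 − e = 6 − 7 ≡ 10 (mod 11). Hence c = [5, 10, 2, 9, 0].
  Check: interpolating c through the α_i gives m(x) = 6 + 3·x (degree < 2) with m(α_i) = c_i for every i, so c is indeed a codeword.


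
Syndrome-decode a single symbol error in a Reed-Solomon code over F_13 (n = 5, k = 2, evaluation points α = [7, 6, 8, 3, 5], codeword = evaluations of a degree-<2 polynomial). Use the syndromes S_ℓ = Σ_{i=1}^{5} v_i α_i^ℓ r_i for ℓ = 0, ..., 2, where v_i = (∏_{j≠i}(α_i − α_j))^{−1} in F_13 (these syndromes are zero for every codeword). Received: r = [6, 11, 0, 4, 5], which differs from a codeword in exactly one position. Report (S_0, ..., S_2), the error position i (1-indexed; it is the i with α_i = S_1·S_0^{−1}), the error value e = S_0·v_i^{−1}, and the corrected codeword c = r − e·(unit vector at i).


S = (2, 12, 7), error at position 2, error magnitude e = 12, c = [6, 12, 0, 4, 5].

Step 1: column multipliers v_i = (∏_{j≠i}(α_i − α_j))^{−1} mod 13.
  i = 1 (α = 7): (7−6)(7−8)(7−3)(7−5) = 1·(−1)·4·2 = −8 ≡ 5, so v_1 = 5^{−1} = 8 (mod 13).
  i = 2 (α = 6): (6−7)(6−8)(6−3)(6−5) = (−1)·(−2)·3·1 = 6 ≡ 6, so v_2 = 6^{−1} = 11 (mod 13).
  i = 3 (α = 8): (8−7)(8−6)(8−3)(8−5) = 1·2·5·3 = 30 ≡ 4, so v_3 = 4^{−1} = 10 (mod 13).
  i = 4 (α = 3): (3−7)(3−6)(3−8)(3−5) = (−4)·(−3)·(−5)·(−2) = 120 ≡ 3, so v_4 = 3^{−1} = 9 (mod 13).
  i = 5 (α = 5): (5−7)(5−6)(5−8)(5−3) = (−2)·(−1)·(−3)·2 = −12 ≡ 1, so v_5 = 1^{−1} = 1 (mod 13).
  v = [8, 11, 10, 9, 1].
Step 2: syndromes of r = [6, 11, 0, 4, 5] (all sums mod 13).
  S_0 = Σ v_i r_i = 8·6 + 11·11 + 10·0 + 9·4 + 1·5 = 210 ≡ 2.
  S_1 = Σ v_i α_i r_i = 8·7·6 + 11·6·11 + 10·8·0 + 9·3·4 + 1·5·5 = 1195 ≡ 12.
  α_i^2 mod 13 = [10, 10, 12, 9, 12].
  S_2 = Σ v_i α_i^2 r_i = 8·10·6 + 11·10·11 + 10·12·0 + 9·9·4 + 1·12·5 = 2074 ≡ 7.
  S = (2, 12, 7) ≠ 0, so r is not a codeword (an error is present).
Step 3: locate the error. For a single error e at position i, S_ℓ = v_i·e·α_i^ℓ, so α_err = S_1/S_0.
  S_0^{−1} = 2^{−1} = 7 (mod 13), so α_err = 12·7 = 84 ≡ 6 = α_2. Error position i = 2.
  Consistency check: S_2/S_1 = 7·12 = 84 ≡ 6 = α_err ✓ (single-error assumption holds).
Step 4: error magnitude e = S_0/v_2 = S_0·∏_{j≠2}(α_2 − α_j) = 2·6 = 12 ≡ 12 (mod 13).
Step 5: correct position 2: c_2 = r_2 − e = 11 − 12 ≡ 12 (mod 13). Hence c = [6, 12, 0, 4, 5].
  Check: interpolating c through the α_i gives m(x) = 9 + 7·x (degree < 2) with m(α_i) = c_i for every i, so c is indeed a codeword.


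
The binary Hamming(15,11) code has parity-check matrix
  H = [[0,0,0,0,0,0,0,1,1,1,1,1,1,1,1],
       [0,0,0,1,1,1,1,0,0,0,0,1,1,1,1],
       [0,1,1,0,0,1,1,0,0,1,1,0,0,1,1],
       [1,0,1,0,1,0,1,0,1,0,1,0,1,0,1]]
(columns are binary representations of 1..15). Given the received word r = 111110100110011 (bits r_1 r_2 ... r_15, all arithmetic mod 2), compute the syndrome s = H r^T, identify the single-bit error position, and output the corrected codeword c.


s = (0, 1, 1, 0)^T, error position = 6, corrected codeword c = 111111100110011

Compute s = H r^T mod 2 one row at a time:
  s_1 = 0 + 0 + 1 + 1 + 0 + 0 + 1 + 1 = 4 ≡ 0 (mod 2).
  s_2 = 1 + 1 + 0 + 1 + 0 + 0 + 1 + 1 = 5 ≡ 1 (mod 2).
  s_3 = 1 + 1 + 0 + 1 + 1 + 1 + 1 + 1 = 7 ≡ 1 (mod 2).
  s_4 = 1 + 1 + 1 + 1 + 0 + 1 + 0 + 1 = 6 ≡ 0 (mod 2).
s = (0, 1, 1, 0)^T — this equals column 6 of H (binary 0110), so error is at position 6.
Correct: flip bit 6 of r = 111110100110011 to get c = 111111100110011.


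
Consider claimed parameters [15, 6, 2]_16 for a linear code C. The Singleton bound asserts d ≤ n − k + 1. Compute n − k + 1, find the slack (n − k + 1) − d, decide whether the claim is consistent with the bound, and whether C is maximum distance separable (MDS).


Singleton RHS = n − k + 1 = 10, slack = 8, bound satisfied, not MDS.

Singleton bound: d ≤ n − k + 1.
Here n = 15, k = 6, so n − k + 1 = 10.
Given d = 2, check d ≤ 10: YES.
Slack = (n − k + 1) − d = 8.
The code is NOT MDS (slack = 8 > 0).
Description: the claimed parameters are [15, 6, 2]_16; such a code would be non-MDS.


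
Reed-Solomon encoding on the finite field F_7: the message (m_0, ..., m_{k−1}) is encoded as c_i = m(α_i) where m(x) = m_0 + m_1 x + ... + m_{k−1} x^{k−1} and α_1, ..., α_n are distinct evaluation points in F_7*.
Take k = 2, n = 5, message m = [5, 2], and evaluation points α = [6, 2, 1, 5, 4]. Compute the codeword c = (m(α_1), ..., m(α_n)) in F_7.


c = [3, 2, 0, 1, 6]

Message polynomial: m(x) = 5 + 2·x (mod 7).
For each evaluation point α_i, compute m(α_i) mod 7:
  α_1 = 6: Horner steps 2 → 3, so m(6) = 3.
  α_2 = 2: Horner steps 2 → 2, so m(2) = 2.
  α_3 = 1: Horner steps 2 → 0, so m(1) = 0.
  α_4 = 5: Horner steps 2 → 1, so m(5) = 1.
  α_5 = 4: Horner steps 2 → 6, so m(4) = 6.
Codeword c = [3, 2, 0, 1, 6] ∈ F_7^5.


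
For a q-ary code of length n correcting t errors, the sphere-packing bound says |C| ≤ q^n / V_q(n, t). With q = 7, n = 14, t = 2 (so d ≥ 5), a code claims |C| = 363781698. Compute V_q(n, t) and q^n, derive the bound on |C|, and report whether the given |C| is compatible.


V_q(n, t) = 3361, q^n = 678223072849, Hamming bound = 201792047, |C| = 363781698 > bound (violated).

Step 1: Compute V_q(n, t) = Σ_{j=0}^2 C(n, j) (q−1)^j.
  j = 0: C(14,0)·(6)^0 = 1·1 = 1.
  j = 1: C(14,1)·(6)^1 = 14·6 = 84.
  j = 2: C(14,2)·(6)^2 = 91·36 = 3276.
  V_q(n, t) = 1 + 84 + 3276 = 3361.
Step 2: q^n = 7^14 = 678223072849.
Step 3: Hamming bound ⌊q^n / V_q(n,t)⌋ = ⌊678223072849/3361⌋ = 201792047.
Step 4: Compare |C| = 363781698 to 201792047: violated.
The claimed |C| lies above the Hamming bound, so no 7-ary code of length 14 with d ≥ 5 can have 363781698 codewords.


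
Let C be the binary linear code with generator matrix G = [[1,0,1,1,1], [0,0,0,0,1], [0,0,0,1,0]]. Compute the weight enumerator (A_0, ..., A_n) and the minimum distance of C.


Weight distribution: A_0 = 1, A_1 = 2, A_2 = 2, A_3 = 2, A_4 = 1. Minimum distance d = 1.

Enumerate all 2^3 = 8 messages m ∈ F_2^3.
For each, compute codeword c = mG in F_2^5, then tally its weight.
  m = 000 → c = 00000, weight = 0.
  m = 100 → c = 10111, weight = 4.
  m = 010 → c = 00001, weight = 1.
  m = 110 → c = 10110, weight = 3.
  m = 001 → c = 00010, weight = 1.
  m = 101 → c = 10101, weight = 3.
  m = 011 → c = 00011, weight = 2.
  m = 111 → c = 10100, weight = 2.
Tally weights:
  weight 0: 1 codewords.
  weight 1: 2 codewords.
  weight 2: 2 codewords.
  weight 3: 2 codewords.
  weight 4: 1 codewords.
Minimum distance d = smallest w > 0 with A_w > 0 = 1.
Sanity: Σ A_w = 8 = 2^3 = 8 ✓.


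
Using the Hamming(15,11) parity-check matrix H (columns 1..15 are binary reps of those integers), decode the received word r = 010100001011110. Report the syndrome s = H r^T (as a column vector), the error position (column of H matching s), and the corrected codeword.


s = (1, 0, 1, 1)^T, error position = 11, corrected codeword c = 010100001001110

Compute s = H r^T mod 2 one row at a time:
  s_1 = 0 + 1 + 0 + 1 + 1 + 1 + 1 + 0 = 5 ≡ 1 (mod 2).
  s_2 = 1 + 0 + 0 + 0 + 1 + 1 + 1 + 0 = 4 ≡ 0 (mod 2).
  s_3 = 1 + 0 + 0 + 0 + 0 + 1 + 1 + 0 = 3 ≡ 1 (mod 2).
  s_4 = 0 + 0 + 0 + 0 + 1 + 1 + 1 + 0 = 3 ≡ 1 (mod 2).
s = (1, 0, 1, 1)^T — this equals column 11 of H (binary 1011), so error is at position 11.
Correct: flip bit 11 of r = 010100001011110 to get c = 010100001001110.


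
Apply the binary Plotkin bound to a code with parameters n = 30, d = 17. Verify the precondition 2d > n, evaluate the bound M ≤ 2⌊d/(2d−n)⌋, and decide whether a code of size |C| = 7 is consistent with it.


Plotkin bound M ≤ 8; given |C| = 7 ≤ bound (satisfied).

Check applicability: 2d = 34, n = 30.
2d − n = 4 > 0, so Plotkin applies.
Compute d/(2d−n) = 17/4 ≈ 4.2500.
⌊d/(2d−n)⌋ = 4.
Plotkin bound: M ≤ 2·4 = 8.
Given |C| = 7, check: satisfied.
This |C| is below the Plotkin bound.


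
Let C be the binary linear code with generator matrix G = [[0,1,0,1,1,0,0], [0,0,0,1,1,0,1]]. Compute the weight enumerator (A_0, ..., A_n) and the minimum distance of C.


Weight distribution: A_0 = 1, A_2 = 1, A_3 = 2. Minimum distance d = 2.

Enumerate all 2^2 = 4 messages m ∈ F_2^2.
For each, compute codeword c = mG in F_2^7, then tally its weight.
  m = 00 → c = 0000000, weight = 0.
  m = 10 → c = 0101100, weight = 3.
  m = 01 → c = 0001101, weight = 3.
  m = 11 → c = 0100001, weight = 2.
Tally weights:
  weight 0: 1 codewords.
  weight 2: 1 codewords.
  weight 3: 2 codewords.
Minimum distance d = smallest w > 0 with A_w > 0 = 2.
Sanity: Σ A_w = 4 = 2^2 = 4 ✓.


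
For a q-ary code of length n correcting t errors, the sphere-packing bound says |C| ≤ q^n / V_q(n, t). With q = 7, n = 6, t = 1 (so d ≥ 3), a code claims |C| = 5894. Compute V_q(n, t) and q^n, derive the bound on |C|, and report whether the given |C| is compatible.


V_q(n, t) = 37, q^n = 117649, Hamming bound = 3179, |C| = 5894 > bound (violated).

Step 1: Compute V_q(n, t) = Σ_{j=0}^1 C(n, j) (q−1)^j.
  j = 0: C(6,0)·(6)^0 = 1·1 = 1.
  j = 1: C(6,1)·(6)^1 = 6·6 = 36.
  V_q(n, t) = 1 + 36 = 37.
Step 2: q^n = 7^6 = 117649.
Step 3: Hamming bound ⌊q^n / V_q(n,t)⌋ = ⌊117649/37⌋ = 3179.
Step 4: Compare |C| = 5894 to 3179: violated.
The claimed |C| lies above the Hamming bound, so no 7-ary code of length 6 with d ≥ 3 can have 5894 codewords.


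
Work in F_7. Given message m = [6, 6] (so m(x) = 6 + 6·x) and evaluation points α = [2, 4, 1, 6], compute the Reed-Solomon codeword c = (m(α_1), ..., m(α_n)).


c = [4, 2, 5, 0]

Message polynomial: m(x) = 6 + 6·x (mod 7).
For each evaluation point α_i, compute m(α_i) mod 7:
  α_1 = 2: Horner steps 6 → 4, so m(2) = 4.
  α_2 = 4: Horner steps 6 → 2, so m(4) = 2.
  α_3 = 1: Horner steps 6 → 5, so m(1) = 5.
  α_4 = 6: Horner steps 6 → 0, so m(6) = 0.
Codeword c = [4, 2, 5, 0] ∈ F_7^4.


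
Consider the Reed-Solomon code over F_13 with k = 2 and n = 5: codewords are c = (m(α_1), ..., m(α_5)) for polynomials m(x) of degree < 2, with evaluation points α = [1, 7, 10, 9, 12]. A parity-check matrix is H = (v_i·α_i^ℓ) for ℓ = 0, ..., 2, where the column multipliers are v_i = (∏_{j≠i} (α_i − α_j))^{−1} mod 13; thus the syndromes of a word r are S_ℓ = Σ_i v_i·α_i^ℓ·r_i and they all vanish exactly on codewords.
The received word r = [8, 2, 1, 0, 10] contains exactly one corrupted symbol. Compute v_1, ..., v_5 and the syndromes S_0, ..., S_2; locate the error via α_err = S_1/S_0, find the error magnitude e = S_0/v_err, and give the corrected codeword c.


S = (12, 3, 4), error at position 3, error magnitude e = 2, c = [8, 2, 12, 0, 10].

Step 1: column multipliers v_i = (∏_{j≠i}(α_i − α_j))^{−1} mod 13.
  i = 1 (α = 1): (1−7)(1−10)(1−9)(1−12) = (−6)·(−9)·(−8)·(−11) = 4752 ≡ 7, so v_1 = 7^{−1} = 2 (mod 13).
  i = 2 (α = 7): (7−1)(7−10)(7−9)(7−12) = 6·(−3)·(−2)·(−5) = −180 ≡ 2, so v_2 = 2^{−1} = 7 (mod 13).
  i = 3 (α = 10): (10−1)(10−7)(10−9)(10−12) = 9·3·1·(−2) = −54 ≡ 11, so v_3 = 11^{−1} = 6 (mod 13).
  i = 4 (α = 9): (9−1)(9−7)(9−10)(9−12) = 8·2·(−1)·(−3) = 48 ≡ 9, so v_4 = 9^{−1} = 3 (mod 13).
  i = 5 (α = 12): (12−1)(12−7)(12−10)(12−9) = 11·5·2·3 = 330 ≡ 5, so v_5 = 5^{−1} = 8 (mod 13).
  v = [2, 7, 6, 3, 8].
Step 2: syndromes of r = [8, 2, 1, 0, 10] (all sums mod 13).
  S_0 = Σ v_i r_i = 2·8 + 7·2 + 6·1 + 3·0 + 8·10 = 116 ≡ 12.
  S_1 = Σ v_i α_i r_i = 2·1·8 + 7·7·2 + 6·10·1 + 3·9·0 + 8·12·10 = 1134 ≡ 3.
  α_i^2 mod 13 = [1, 10, 9, 3, 1].
  S_2 = Σ v_i α_i^2 r_i = 2·1·8 + 7·10·2 + 6·9·1 + 3·3·0 + 8·1·10 = 290 ≡ 4.
  S = (12, 3, 4) ≠ 0, so r is not a codeword (an error is present).
Step 3: locate the error. For a single error e at position i, S_ℓ = v_i·e·α_i^ℓ, so α_err = S_1/S_0.
  S_0^{−1} = 12^{−1} = 12 (mod 13), so α_err = 3·12 = 36 ≡ 10 = α_3. Error position i = 3.
  Consistency check: S_2/S_1 = 4·9 = 36 ≡ 10 = α_err ✓ (single-error assumption holds).
Step 4: error magnitude e = S_0/v_3 = S_0·∏_{j≠3}(α_3 − α_j) = 12·11 = 132 ≡ 2 (mod 13).
Step 5: correct position 3: c_3 = r_3 − e = 1 − 2 ≡ 12 (mod 13). Hence c = [8, 2, 12, 0, 10].
  Check: interpolating c through the α_i gives m(x) = 9 + 12·x (degree < 2) with m(α_i) = c_i for every i, so c is indeed a codeword.


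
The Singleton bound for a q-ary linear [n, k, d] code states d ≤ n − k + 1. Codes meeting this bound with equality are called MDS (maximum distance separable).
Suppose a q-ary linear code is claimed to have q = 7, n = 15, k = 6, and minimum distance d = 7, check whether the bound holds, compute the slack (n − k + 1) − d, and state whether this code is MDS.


Singleton RHS = n − k + 1 = 10, slack = 3, bound satisfied, not MDS.

Singleton bound: d ≤ n − k + 1.
Here n = 15, k = 6, so n − k + 1 = 10.
Given d = 7, check d ≤ 10: YES.
Slack = (n − k + 1) − d = 3.
The code is NOT MDS (slack = 3 > 0).
Description: the claimed parameters are [15, 6, 7]_7; such a code would be non-MDS.


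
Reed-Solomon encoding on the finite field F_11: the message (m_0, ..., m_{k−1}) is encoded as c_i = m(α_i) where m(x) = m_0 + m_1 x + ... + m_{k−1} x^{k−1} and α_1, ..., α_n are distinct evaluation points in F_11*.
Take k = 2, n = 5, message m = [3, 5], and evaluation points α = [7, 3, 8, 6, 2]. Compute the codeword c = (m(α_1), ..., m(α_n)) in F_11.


c = [5, 7, 10, 0, 2]

Message polynomial: m(x) = 3 + 5·x (mod 11).
For each evaluation point α_i, compute m(α_i) mod 11:
  α_1 = 7: Horner steps 5 → 5, so m(7) = 5.
  α_2 = 3: Horner steps 5 → 7, so m(3) = 7.
  α_3 = 8: Horner steps 5 → 10, so m(8) = 10.
  α_4 = 6: Horner steps 5 → 0, so m(6) = 0.
  α_5 = 2: Horner steps 5 → 2, so m(2) = 2.
Codeword c = [5, 7, 10, 0, 2] ∈ F_11^5.


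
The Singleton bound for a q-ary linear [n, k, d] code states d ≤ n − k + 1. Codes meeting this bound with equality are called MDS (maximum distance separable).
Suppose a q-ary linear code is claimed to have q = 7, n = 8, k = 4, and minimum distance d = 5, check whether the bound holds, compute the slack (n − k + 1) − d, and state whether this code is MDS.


Singleton RHS = n − k + 1 = 5, slack = 0, bound satisfied, MDS.

Singleton bound: d ≤ n − k + 1.
Here n = 8, k = 4, so n − k + 1 = 5.
Given d = 5, check d ≤ 5: YES.
Slack = (n − k + 1) − d = 0.
The code is MDS (slack = 0).
Description: the claimed parameters are [8, 4, 5]_7; such a code would be MDS (meets Singleton bound).


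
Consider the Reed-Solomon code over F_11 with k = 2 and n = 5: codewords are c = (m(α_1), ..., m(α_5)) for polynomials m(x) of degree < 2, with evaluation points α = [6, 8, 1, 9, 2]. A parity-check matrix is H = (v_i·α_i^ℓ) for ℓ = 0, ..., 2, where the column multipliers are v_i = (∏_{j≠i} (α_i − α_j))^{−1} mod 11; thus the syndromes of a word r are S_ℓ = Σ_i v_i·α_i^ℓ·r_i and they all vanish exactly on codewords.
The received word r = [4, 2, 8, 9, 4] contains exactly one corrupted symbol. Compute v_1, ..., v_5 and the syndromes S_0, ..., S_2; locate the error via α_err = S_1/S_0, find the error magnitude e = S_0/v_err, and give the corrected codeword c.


S = (6, 3, 7), error at position 1, error magnitude e = 5, c = [10, 2, 8, 9, 4].

Step 1: column multipliers v_i = (∏_{j≠i}(α_i − α_j))^{−1} mod 11.
  i = 1 (α = 6): (6−8)(6−1)(6−9)(6−2) = (−2)·5·(−3)·4 = 120 ≡ 10, so v_1 = 10^{−1} = 10 (mod 11).
  i = 2 (α = 8): (8−6)(8−1)(8−9)(8−2) = 2·7·(−1)·6 = −84 ≡ 4, so v_2 = 4^{−1} = 3 (mod 11).
  i = 3 (α = 1): (1−6)(1−8)(1−9)(1−2) = (−5)·(−7)·(−8)·(−1) = 280 ≡ 5, so v_3 = 5^{−1} = 9 (mod 11).
  i = 4 (α = 9): (9−6)(9−8)(9−1)(9−2) = 3·1·8·7 = 168 ≡ 3, so v_4 = 3^{−1} = 4 (mod 11).
  i = 5 (α = 2): (2−6)(2−8)(2−1)(2−9) = (−4)·(−6)·1·(−7) = −168 ≡ 8, so v_5 = 8^{−1} = 7 (mod 11).
  v = [10, 3, 9, 4, 7].
Step 2: syndromes of r = [4, 2, 8, 9, 4] (all sums mod 11).
  S_0 = Σ v_i r_i = 10·4 + 3·2 + 9·8 + 4·9 + 7·4 = 182 ≡ 6.
  S_1 = Σ v_i α_i r_i = 10·6·4 + 3·8·2 + 9·1·8 + 4·9·9 + 7·2·4 = 740 ≡ 3.
  α_i^2 mod 11 = [3, 9, 1, 4, 4].
  S_2 = Σ v_i α_i^2 r_i = 10·3·4 + 3·9·2 + 9·1·8 + 4·4·9 + 7·4·4 = 502 ≡ 7.
  S = (6, 3, 7) ≠ 0, so r is not a codeword (an error is present).
Step 3: locate the error. For a single error e at position i, S_ℓ = v_i·e·α_i^ℓ, so α_err = S_1/S_0.
  S_0^{−1} = 6^{−1} = 2 (mod 11), so α_err = 3·2 = 6 ≡ 6 = α_1. Error position i = 1.
  Consistency check: S_2/S_1 = 7·4 = 28 ≡ 6 = α_err ✓ (single-error assumption holds).
Step 4: error magnitude e = S_0/v_1 = S_0·∏_{j≠1}(α_1 − α_j) = 6·10 = 60 ≡ 5 (mod 11).
Step 5: correct position 1: c_1 = r_1 − e = 4 − 5 ≡ 10 (mod 11). Hence c = [10, 2, 8, 9, 4].
  Check: interpolating c through the α_i gives m(x) = 1 + 7·x (degree < 2) with m(α_i) = c_i for every i, so c is indeed a codeword.


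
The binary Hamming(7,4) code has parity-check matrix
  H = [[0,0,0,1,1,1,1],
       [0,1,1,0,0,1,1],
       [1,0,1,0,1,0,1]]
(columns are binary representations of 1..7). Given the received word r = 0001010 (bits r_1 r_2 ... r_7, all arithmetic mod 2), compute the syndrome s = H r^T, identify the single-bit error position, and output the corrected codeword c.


s = (0, 1, 0)^T, error position = 2, corrected codeword c = 0101010

Compute s = H r^T mod 2 one row at a time:
  s_1 = 1 + 0 + 1 + 0 = 2 ≡ 0 (mod 2).
  s_2 = 0 + 0 + 1 + 0 = 1 ≡ 1 (mod 2).
  s_3 = 0 + 0 + 0 + 0 = 0 ≡ 0 (mod 2).
s = (0, 1, 0)^T — this equals column 2 of H (binary 010), so error is at position 2.
Correct: flip bit 2 of r = 0001010 to get c = 0101010.


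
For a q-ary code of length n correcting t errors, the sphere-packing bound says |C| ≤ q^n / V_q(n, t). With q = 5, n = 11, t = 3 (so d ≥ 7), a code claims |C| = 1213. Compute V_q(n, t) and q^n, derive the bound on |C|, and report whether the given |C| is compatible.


V_q(n, t) = 11485, q^n = 48828125, Hamming bound = 4251, |C| = 1213 ≤ bound (satisfied).

Step 1: Compute V_q(n, t) = Σ_{j=0}^3 C(n, j) (q−1)^j.
  j = 0: C(11,0)·(4)^0 = 1·1 = 1.
  j = 1: C(11,1)·(4)^1 = 11·4 = 44.
  j = 2: C(11,2)·(4)^2 = 55·16 = 880.
  j = 3: C(11,3)·(4)^3 = 165·64 = 10560.
  V_q(n, t) = 1 + 44 + 880 + 10560 = 11485.
Step 2: q^n = 5^11 = 48828125.
Step 3: Hamming bound ⌊q^n / V_q(n,t)⌋ = ⌊48828125/11485⌋ = 4251.
Step 4: Compare |C| = 1213 to 4251: satisfied.
The claimed |C| lies below the Hamming bound.


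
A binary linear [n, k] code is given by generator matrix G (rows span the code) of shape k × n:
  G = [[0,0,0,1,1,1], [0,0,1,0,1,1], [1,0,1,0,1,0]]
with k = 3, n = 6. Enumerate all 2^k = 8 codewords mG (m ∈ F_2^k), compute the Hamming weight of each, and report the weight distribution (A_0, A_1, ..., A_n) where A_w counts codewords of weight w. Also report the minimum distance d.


Weight distribution: A_0 = 1, A_2 = 2, A_3 = 4, A_4 = 1. Minimum distance d = 2.

Enumerate all 2^3 = 8 messages m ∈ F_2^3.
For each, compute codeword c = mG in F_2^6, then tally its weight.
  m = 000 → c = 000000, weight = 0.
  m = 100 → c = 000111, weight = 3.
  m = 010 → c = 001011, weight = 3.
  m = 110 → c = 001100, weight = 2.
  m = 001 → c = 101010, weight = 3.
  m = 101 → c = 101101, weight = 4.
  m = 011 → c = 100001, weight = 2.
  m = 111 → c = 100110, weight = 3.
Tally weights:
  weight 0: 1 codewords.
  weight 2: 2 codewords.
  weight 3: 4 codewords.
  weight 4: 1 codewords.
Minimum distance d = smallest w > 0 with A_w > 0 = 2.
Sanity: Σ A_w = 8 = 2^3 = 8 ✓.


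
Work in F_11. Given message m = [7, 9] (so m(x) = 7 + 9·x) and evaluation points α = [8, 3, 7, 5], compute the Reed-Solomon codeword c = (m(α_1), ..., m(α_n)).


c = [2, 1, 4, 8]

Message polynomial: m(x) = 7 + 9·x (mod 11).
For each evaluation point α_i, compute m(α_i) mod 11:
  α_1 = 8: Horner steps 9 → 2, so m(8) = 2.
  α_2 = 3: Horner steps 9 → 1, so m(3) = 1.
  α_3 = 7: Horner steps 9 → 4, so m(7) = 4.
  α_4 = 5: Horner steps 9 → 8, so m(5) = 8.
Codeword c = [2, 1, 4, 8] ∈ F_11^4.


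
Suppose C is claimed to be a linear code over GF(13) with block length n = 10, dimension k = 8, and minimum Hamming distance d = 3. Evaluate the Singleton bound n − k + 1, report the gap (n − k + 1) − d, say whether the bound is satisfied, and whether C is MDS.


Singleton RHS = n − k + 1 = 3, slack = 0, bound satisfied, MDS.

Singleton bound: d ≤ n − k + 1.
Here n = 10, k = 8, so n − k + 1 = 3.
Given d = 3, check d ≤ 3: YES.
Slack = (n − k + 1) − d = 0.
The code is MDS (slack = 0).
Description: the claimed parameters are [10, 8, 3]_13; such a code would be MDS (meets Singleton bound).


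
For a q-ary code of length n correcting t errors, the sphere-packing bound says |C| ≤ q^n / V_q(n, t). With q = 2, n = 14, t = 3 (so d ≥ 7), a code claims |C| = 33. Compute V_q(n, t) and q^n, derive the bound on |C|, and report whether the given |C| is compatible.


V_q(n, t) = 470, q^n = 16384, Hamming bound = 34, |C| = 33 ≤ bound (satisfied).

Step 1: Compute V_q(n, t) = Σ_{j=0}^3 C(n, j) (q−1)^j.
  j = 0: C(14,0)·(1)^0 = 1·1 = 1.
  j = 1: C(14,1)·(1)^1 = 14·1 = 14.
  j = 2: C(14,2)·(1)^2 = 91·1 = 91.
  j = 3: C(14,3)·(1)^3 = 364·1 = 364.
  V_q(n, t) = 1 + 14 + 91 + 364 = 470.
Step 2: q^n = 2^14 = 16384.
Step 3: Hamming bound ⌊q^n / V_q(n,t)⌋ = ⌊16384/470⌋ = 34.
Step 4: Compare |C| = 33 to 34: satisfied.
The claimed |C| lies below the Hamming bound.


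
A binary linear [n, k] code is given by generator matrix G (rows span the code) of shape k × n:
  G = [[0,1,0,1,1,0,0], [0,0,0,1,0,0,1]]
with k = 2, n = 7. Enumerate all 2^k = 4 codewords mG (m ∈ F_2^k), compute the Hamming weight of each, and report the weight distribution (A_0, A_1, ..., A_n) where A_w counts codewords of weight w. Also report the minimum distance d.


Weight distribution: A_0 = 1, A_2 = 1, A_3 = 2. Minimum distance d = 2.

Enumerate all 2^2 = 4 messages m ∈ F_2^2.
For each, compute codeword c = mG in F_2^7, then tally its weight.
  m = 00 → c = 0000000, weight = 0.
  m = 10 → c = 0101100, weight = 3.
  m = 01 → c = 0001001, weight = 2.
  m = 11 → c = 0100101, weight = 3.
Tally weights:
  weight 0: 1 codewords.
  weight 2: 1 codewords.
  weight 3: 2 codewords.
Minimum distance d = smallest w > 0 with A_w > 0 = 2.
Sanity: Σ A_w = 4 = 2^2 = 4 ✓.


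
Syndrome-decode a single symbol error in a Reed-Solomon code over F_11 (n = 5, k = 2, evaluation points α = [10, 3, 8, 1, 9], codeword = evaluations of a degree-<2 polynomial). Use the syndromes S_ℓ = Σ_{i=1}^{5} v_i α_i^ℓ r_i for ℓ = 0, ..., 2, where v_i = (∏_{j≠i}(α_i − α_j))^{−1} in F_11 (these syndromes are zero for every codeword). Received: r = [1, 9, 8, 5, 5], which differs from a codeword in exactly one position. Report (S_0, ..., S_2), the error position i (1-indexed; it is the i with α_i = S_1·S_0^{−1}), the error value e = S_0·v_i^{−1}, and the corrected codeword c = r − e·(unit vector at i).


S = (4, 3, 5), error at position 5, error magnitude e = 6, c = [1, 9, 8, 5, 10].

Step 1: column multipliers v_i = (∏_{j≠i}(α_i − α_j))^{−1} mod 11.
  i = 1 (α = 10): (10−3)(10−8)(10−1)(10−9) = 7·2·9·1 = 126 ≡ 5, so v_1 = 5^{−1} = 9 (mod 11).
  i = 2 (α = 3): (3−10)(3−8)(3−1)(3−9) = (−7)·(−5)·2·(−6) = −420 ≡ 9, so v_2 = 9^{−1} = 5 (mod 11).
  i = 3 (α = 8): (8−10)(8−3)(8−1)(8−9) = (−2)·5·7·(−1) = 70 ≡ 4, so v_3 = 4^{−1} = 3 (mod 11).
  i = 4 (α = 1): (1−10)(1−3)(1−8)(1−9) = (−9)·(−2)·(−7)·(−8) = 1008 ≡ 7, so v_4 = 7^{−1} = 8 (mod 11).
  i = 5 (α = 9): (9−10)(9−3)(9−8)(9−1) = (−1)·6·1·8 = −48 ≡ 7, so v_5 = 7^{−1} = 8 (mod 11).
  v = [9, 5, 3, 8, 8].
Step 2: syndromes of r = [1, 9, 8, 5, 5] (all sums mod 11).
  S_0 = Σ v_i r_i = 9·1 + 5·9 + 3·8 + 8·5 + 8·5 = 158 ≡ 4.
  S_1 = Σ v_i α_i r_i = 9·10·1 + 5·3·9 + 3·8·8 + 8·1·5 + 8·9·5 = 817 ≡ 3.
  α_i^2 mod 11 = [1, 9, 9, 1, 4].
  S_2 = Σ v_i α_i^2 r_i = 9·1·1 + 5·9·9 + 3·9·8 + 8·1·5 + 8·4·5 = 830 ≡ 5.
  S = (4, 3, 5) ≠ 0, so r is not a codeword (an error is present).
Step 3: locate the error. For a single error e at position i, S_ℓ = v_i·e·α_i^ℓ, so α_err = S_1/S_0.
  S_0^{−1} = 4^{−1} = 3 (mod 11), so α_err = 3·3 = 9 ≡ 9 = α_5. Error position i = 5.
  Consistency check: S_2/S_1 = 5·4 = 20 ≡ 9 = α_err ✓ (single-error assumption holds).
Step 4: error magnitude e = S_0/v_5 = S_0·∏_{j≠5}(α_5 − α_j) = 4·7 = 28 ≡ 6 (mod 11).
Step 5: correct position 5: c_5 = r_5 − e = 5 − 6 ≡ 10 (mod 11). Hence c = [1, 9, 8, 5, 10].
  Check: interpolating c through the α_i gives m(x) = 3 + 2·x (degree < 2) with m(α_i) = c_i for every i, so c is indeed a codeword.


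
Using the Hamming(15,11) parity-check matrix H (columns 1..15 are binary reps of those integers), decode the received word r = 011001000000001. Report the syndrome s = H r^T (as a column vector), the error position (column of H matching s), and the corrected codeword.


s = (1, 0, 0, 0)^T, error position = 8, corrected codeword c = 011001010000001

Compute s = H r^T mod 2 one row at a time:
  s_1 = 0 + 0 + 0 + 0 + 0 + 0 + 0 + 1 = 1 ≡ 1 (mod 2).
  s_2 = 0 + 0 + 1 + 0 + 0 + 0 + 0 + 1 = 2 ≡ 0 (mod 2).
  s_3 = 1 + 1 + 1 + 0 + 0 + 0 + 0 + 1 = 4 ≡ 0 (mod 2).
  s_4 = 0 + 1 + 0 + 0 + 0 + 0 + 0 + 1 = 2 ≡ 0 (mod 2).
s = (1, 0, 0, 0)^T — this equals column 8 of H (binary 1000), so error is at position 8.
Correct: flip bit 8 of r = 011001000000001 to get c = 011001010000001.


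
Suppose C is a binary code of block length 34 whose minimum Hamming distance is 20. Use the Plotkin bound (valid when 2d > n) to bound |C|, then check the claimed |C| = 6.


Plotkin bound M ≤ 6; given |C| = 6 ≤ bound (satisfied).

Check applicability: 2d = 40, n = 34.
2d − n = 6 > 0, so Plotkin applies.
Compute d/(2d−n) = 20/6 ≈ 3.3333.
⌊d/(2d−n)⌋ = 3.
Plotkin bound: M ≤ 2·3 = 6.
Given |C| = 6, check: satisfied.
This |C| is at the Plotkin bound.


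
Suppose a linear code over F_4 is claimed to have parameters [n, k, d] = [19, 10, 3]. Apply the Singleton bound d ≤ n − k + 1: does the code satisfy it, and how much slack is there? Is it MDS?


Singleton RHS = n − k + 1 = 10, slack = 7, bound satisfied, not MDS.

Singleton bound: d ≤ n − k + 1.
Here n = 19, k = 10, so n − k + 1 = 10.
Given d = 3, check d ≤ 10: YES.
Slack = (n − k + 1) − d = 7.
The code is NOT MDS (slack = 7 > 0).
Description: the claimed parameters are [19, 10, 3]_4; such a code would be non-MDS.


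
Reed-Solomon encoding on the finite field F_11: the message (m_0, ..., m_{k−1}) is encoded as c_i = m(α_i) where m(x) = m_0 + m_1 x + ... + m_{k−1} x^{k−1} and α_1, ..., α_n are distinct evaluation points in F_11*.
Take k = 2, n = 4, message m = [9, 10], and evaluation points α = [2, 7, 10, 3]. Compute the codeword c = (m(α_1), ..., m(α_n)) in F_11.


c = [7, 2, 10, 6]

Message polynomial: m(x) = 9 + 10·x (mod 11).
For each evaluation point α_i, compute m(α_i) mod 11:
  α_1 = 2: Horner steps 10 → 7, so m(2) = 7.
  α_2 = 7: Horner steps 10 → 2, so m(7) = 2.
  α_3 = 10: Horner steps 10 → 10, so m(10) = 10.
  α_4 = 3: Horner steps 10 → 6, so m(3) = 6.
Codeword c = [7, 2, 10, 6] ∈ F_11^4.


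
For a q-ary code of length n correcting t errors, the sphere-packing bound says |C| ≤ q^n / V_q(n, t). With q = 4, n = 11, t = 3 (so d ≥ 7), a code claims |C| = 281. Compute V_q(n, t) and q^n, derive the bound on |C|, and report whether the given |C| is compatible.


V_q(n, t) = 4984, q^n = 4194304, Hamming bound = 841, |C| = 281 ≤ bound (satisfied).

Step 1: Compute V_q(n, t) = Σ_{j=0}^3 C(n, j) (q−1)^j.
  j = 0: C(11,0)·(3)^0 = 1·1 = 1.
  j = 1: C(11,1)·(3)^1 = 11·3 = 33.
  j = 2: C(11,2)·(3)^2 = 55·9 = 495.
  j = 3: C(11,3)·(3)^3 = 165·27 = 4455.
  V_q(n, t) = 1 + 33 + 495 + 4455 = 4984.
Step 2: q^n = 4^11 = 4194304.
Step 3: Hamming bound ⌊q^n / V_q(n,t)⌋ = ⌊4194304/4984⌋ = 841.
Step 4: Compare |C| = 281 to 841: satisfied.
The claimed |C| lies below the Hamming bound.
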